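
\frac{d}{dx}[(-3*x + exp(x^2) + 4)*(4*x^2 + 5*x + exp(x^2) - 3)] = 8*x^3*exp(x^2) + 4*x^2*exp(x^2) - 36*x^2 + 4*x*exp(2*x^2) + 10*x*exp(x^2) + 2*x + 2*exp(x^2) + 29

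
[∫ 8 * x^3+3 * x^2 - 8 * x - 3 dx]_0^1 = -4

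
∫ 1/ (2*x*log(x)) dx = log(log(x)/2)/2 + C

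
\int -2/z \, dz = -2*log(3*z) + C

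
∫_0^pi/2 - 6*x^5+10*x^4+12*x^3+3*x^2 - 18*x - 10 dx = -3*pi - (-pi^3/8 + 1 + pi^2/4 + pi)^2 - 3*pi^2/4 + 1 + 3*pi^3/8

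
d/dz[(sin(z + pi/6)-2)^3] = 3*sin(z + pi/6)^2*cos(z + pi/6) - 6*sin(2*z + pi/3) + 12*cos(z + pi/6)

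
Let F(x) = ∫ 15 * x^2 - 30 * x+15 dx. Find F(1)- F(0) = 5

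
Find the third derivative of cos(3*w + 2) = 27*sin(3*w + 2)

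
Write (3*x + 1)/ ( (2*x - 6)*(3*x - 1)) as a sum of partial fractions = -3/(8*(3*x - 1)) + 5/(8*(x - 3))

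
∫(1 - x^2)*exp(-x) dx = (x + 1)^2*exp(-x) + C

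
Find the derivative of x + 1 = 1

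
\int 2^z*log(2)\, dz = 2^z + C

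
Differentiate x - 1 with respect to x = 1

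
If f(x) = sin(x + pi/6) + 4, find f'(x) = cos(x + pi/6)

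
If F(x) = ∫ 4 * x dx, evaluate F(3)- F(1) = 16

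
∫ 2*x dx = x^2 + C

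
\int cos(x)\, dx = sin(x) + C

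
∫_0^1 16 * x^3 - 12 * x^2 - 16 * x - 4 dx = -12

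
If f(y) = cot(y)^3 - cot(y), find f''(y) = 12*cot(y)^5 + 16*cot(y)^3 + 4*cot(y)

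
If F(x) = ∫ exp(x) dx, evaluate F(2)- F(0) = -1 + exp(2)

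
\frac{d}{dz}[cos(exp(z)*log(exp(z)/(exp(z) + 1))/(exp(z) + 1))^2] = (-z + log(exp(z) + 1) - 1)*exp(z)*sin(2*(z - log(exp(z) + 1))*exp(z)/(exp(z) + 1))/(exp(2*z) + 2*exp(z) + 1)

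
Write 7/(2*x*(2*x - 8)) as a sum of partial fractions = 7/(16*(x - 4)) - 7/(16*x)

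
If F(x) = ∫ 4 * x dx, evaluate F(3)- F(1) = 16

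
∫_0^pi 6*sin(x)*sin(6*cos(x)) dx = 0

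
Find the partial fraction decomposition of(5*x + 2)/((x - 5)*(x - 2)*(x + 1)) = -1/(6*(x + 1)) - 4/(3*(x - 2)) + 3/(2*(x - 5))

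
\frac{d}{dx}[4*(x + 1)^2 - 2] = 8*x + 8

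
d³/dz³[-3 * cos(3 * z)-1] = -81*sin(3*z)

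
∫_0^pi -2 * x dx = -pi^2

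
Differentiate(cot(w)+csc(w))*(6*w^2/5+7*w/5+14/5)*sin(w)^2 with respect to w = 6*w^2*cos(w)/5 + 6*w^2*cos(2*w)/5 + 12*w*sin(w)/5 + 6*w*sin(2*w)/5 + 7*w*cos(w)/5 + 7*w*cos(2*w)/5 + 7*sin(w)/5 + 7*sin(2*w)/10 + 14*cos(w)/5 + 14*cos(2*w)/5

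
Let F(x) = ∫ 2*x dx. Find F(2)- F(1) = 3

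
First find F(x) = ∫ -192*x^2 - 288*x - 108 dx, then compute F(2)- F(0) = -1304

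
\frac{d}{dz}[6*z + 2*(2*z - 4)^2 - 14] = 16*z - 26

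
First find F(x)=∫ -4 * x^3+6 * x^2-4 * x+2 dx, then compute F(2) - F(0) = -4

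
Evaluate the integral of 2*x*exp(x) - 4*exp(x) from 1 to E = 3*(-2 + 2*E/3)*exp(E) + 4*E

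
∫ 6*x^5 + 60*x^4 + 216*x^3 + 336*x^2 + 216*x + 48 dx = x^6 + 12*x^5 + 54*x^4 + 112*x^3 + 108*x^2 + 48*x + C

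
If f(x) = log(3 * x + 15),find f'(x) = 1/(x + 5)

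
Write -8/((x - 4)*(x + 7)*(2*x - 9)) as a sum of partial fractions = -32/(23*(2*x - 9)) - 8/(253*(x + 7)) + 8/(11*(x - 4))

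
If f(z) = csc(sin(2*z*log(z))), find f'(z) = -2*log(z)*cos(2*z*log(z))*cot(sin(2*z*log(z)))*csc(sin(2*z*log(z))) - 2*cos(2*z*log(z))*cot(sin(2*z*log(z)))*csc(sin(2*z*log(z)))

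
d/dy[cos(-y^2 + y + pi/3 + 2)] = (2*y - 1)*sin(-y^2 + y + pi/3 + 2)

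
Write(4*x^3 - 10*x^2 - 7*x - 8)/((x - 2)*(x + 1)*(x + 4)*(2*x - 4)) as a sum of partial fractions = 11/(6*(x + 4)) - 5/(18*(x + 1)) + 4/(9*(x - 2)) - 5/(6*(x - 2)^2)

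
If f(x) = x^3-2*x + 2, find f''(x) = 6*x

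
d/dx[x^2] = 2*x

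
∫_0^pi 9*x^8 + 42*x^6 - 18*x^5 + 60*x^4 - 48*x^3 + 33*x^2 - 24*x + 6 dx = 1 + (-1 + 2*pi + pi^3)^3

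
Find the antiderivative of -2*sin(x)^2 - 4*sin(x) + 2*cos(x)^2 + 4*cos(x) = (sqrt(2)*sin(x + pi/4) + 2)^2 + C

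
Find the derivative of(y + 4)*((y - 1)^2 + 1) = 3*y^2 + 4*y - 6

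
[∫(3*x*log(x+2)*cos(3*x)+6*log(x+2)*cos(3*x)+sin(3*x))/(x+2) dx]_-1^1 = log(3)*sin(3)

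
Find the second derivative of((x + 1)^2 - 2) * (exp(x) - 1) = x^2*exp(x) + 6*x*exp(x) + 5*exp(x) - 2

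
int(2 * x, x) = x^2 + C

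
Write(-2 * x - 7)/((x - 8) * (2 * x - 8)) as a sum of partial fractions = 15/(8*(x - 4)) - 23/(8*(x - 8))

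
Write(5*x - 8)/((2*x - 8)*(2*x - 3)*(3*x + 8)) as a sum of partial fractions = -24/(125*(3*x + 8)) + 1/(125*(2*x - 3)) + 3/(50*(x - 4))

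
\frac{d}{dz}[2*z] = 2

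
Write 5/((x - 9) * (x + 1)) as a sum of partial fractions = -1/(2*(x + 1)) + 1/(2*(x - 9))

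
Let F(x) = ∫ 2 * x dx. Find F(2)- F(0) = 4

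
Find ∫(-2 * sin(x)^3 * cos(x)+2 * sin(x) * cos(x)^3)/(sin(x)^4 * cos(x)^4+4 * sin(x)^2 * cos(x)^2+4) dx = (cos(4*x) - 9)/(cos(4*x) - 17) + C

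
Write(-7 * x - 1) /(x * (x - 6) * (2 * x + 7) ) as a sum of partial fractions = 94/(133*(2*x + 7)) - 43/(114*(x - 6)) + 1/(42*x)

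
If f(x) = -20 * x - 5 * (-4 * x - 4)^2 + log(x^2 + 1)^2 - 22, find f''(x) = (-160*x^4 - 4*x^2*log(x^2 + 1) - 312*x^2 + 4*log(x^2 + 1) - 160)/(x^4 + 2*x^2 + 1)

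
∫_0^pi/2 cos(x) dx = 1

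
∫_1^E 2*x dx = -1 + exp(2)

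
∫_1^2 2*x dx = 3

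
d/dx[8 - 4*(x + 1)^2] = -8*x - 8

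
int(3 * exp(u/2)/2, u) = 3*exp(u/2) + C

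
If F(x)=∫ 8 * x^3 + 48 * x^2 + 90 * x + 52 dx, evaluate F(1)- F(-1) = 136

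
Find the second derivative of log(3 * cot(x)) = (cot(x)^4 - 1)*tan(x)^2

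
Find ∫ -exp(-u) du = exp(-u) + C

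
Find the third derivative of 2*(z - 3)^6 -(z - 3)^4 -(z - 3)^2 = 240*z^3 - 2160*z^2 + 6456*z - 6408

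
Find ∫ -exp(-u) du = exp(-u) + C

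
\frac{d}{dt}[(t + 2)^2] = 2*t + 4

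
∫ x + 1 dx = x^2/2 + x + C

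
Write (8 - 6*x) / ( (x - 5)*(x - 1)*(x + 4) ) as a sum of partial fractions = 32/(45*(x + 4)) - 1/(10*(x - 1)) - 11/(18*(x - 5))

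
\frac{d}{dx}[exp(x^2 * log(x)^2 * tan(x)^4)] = 2*x*(2*x*log(x)*tan(x)^2 + 2*x*log(x) + log(x)*tan(x) + tan(x))*exp(x^2*log(x)^2*tan(x)^4)*log(x)*tan(x)^3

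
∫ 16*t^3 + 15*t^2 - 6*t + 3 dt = 4*t^4 + 5*t^3 - 3*t^2 + 3*t + C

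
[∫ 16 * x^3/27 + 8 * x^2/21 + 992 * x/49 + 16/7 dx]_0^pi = -144*pi/7 - 4*pi^2/3 - 80/7 + (2*pi/7 + 2*pi^2/3)^2/3 + 5*(4 + 4*pi)^2/7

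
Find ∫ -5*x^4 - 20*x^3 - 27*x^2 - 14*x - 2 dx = -x^5 - 5*x^4 - 9*x^3 - 7*x^2 - 2*x + C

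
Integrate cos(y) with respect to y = sin(y) + C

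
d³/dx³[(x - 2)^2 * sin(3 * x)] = -27*x^2*cos(3*x) - 54*x*sin(3*x) + 108*x*cos(3*x) + 108*sin(3*x) - 90*cos(3*x)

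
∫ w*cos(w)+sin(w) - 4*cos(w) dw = (w - 4)*sin(w) + C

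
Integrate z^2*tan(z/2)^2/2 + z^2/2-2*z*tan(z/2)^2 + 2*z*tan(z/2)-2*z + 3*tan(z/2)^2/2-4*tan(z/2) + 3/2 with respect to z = ((z - 2)^2 - 1)*tan(z/2) + C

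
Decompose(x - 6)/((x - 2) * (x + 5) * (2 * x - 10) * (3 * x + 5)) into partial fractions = -207/(4400*(3*x + 5)) + 11/(1400*(x + 5)) + 2/(231*(x - 2)) - 1/(1200*(x - 5))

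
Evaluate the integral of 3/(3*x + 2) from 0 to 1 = -log(2) + log(5)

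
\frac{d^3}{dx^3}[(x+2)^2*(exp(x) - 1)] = x^2*exp(x) + 10*x*exp(x) + 22*exp(x)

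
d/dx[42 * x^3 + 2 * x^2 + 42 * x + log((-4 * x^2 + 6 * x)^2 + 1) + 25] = (2016*x^6 - 5984*x^5 + 5016*x^4 - 1808*x^3 + 1494*x^2 + 76*x + 42)/(16*x^4 - 48*x^3 + 36*x^2 + 1)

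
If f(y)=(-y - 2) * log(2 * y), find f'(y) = (-y*log(y) - y - y*log(2) - 2)/y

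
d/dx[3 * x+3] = 3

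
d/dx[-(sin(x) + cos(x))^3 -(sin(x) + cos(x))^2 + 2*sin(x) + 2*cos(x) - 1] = -3*sqrt(2)*sin(3*x + pi/4)/2 - 2*cos(2*x) + sqrt(2)*cos(x + pi/4)/2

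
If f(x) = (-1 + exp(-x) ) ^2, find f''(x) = (4 - 2*exp(x))*exp(-2*x)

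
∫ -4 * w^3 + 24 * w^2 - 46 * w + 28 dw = -w^4 + 8*w^3 - 23*w^2 + 28*w + C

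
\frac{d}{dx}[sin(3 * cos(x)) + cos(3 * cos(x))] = -3*sqrt(2)*sin(x)*cos(3*cos(x) + pi/4)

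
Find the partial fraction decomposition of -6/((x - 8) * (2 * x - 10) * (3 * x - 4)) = -27/(220*(3*x - 4)) + 1/(11*(x - 5)) - 1/(20*(x - 8))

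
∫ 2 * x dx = x^2 + C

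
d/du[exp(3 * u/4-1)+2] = 3*exp(3*u/4 - 1)/4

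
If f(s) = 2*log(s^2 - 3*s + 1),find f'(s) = (4*s - 6)/(s^2 - 3*s + 1)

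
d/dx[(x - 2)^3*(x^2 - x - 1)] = 5*x^4 - 28*x^3 + 51*x^2 - 28*x - 4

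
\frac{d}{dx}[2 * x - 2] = 2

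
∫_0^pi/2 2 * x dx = pi^2/4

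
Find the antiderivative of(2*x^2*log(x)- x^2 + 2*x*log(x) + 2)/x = ((x + 1)^2 + 1)*(log(x) - 1) + C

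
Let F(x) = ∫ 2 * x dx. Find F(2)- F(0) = 4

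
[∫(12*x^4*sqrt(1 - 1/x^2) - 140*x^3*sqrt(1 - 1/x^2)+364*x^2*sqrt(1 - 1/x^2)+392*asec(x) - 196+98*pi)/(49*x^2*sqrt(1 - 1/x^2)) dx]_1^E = -4*asec(E) - pi^2/4 + (-2 + 2*E/7)*(-3*E + 2*exp(2)/7 + 5) + 192/49 + 4*(pi/4 + asec(E))^2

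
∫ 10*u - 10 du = 5*u^2 - 10*u + C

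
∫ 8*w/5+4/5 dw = 4*w^2/5 + 4*w/5 + C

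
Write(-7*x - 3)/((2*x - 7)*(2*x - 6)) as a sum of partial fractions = -55/(2*(2*x - 7)) + 12/(x - 3)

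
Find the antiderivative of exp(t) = exp(t) + C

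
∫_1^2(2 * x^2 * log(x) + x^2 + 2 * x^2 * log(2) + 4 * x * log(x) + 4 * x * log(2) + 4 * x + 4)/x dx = 23*log(2)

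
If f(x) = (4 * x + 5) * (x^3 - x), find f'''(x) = 96*x + 30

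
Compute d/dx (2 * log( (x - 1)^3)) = 6/(x - 1)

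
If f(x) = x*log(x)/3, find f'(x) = log(x)/3 + 1/3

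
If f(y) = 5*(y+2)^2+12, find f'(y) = 10*y + 20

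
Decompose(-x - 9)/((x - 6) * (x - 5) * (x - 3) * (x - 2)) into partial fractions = 11/(12*(x - 2)) - 2/(x - 3) + 7/(3*(x - 5)) - 5/(4*(x - 6))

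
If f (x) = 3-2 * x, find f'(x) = -2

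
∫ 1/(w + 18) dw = log(w/3 + 6) + C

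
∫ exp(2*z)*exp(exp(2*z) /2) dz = exp(exp(2*z)/2) + C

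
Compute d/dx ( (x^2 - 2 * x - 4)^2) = 4*x^3 - 12*x^2 - 8*x + 16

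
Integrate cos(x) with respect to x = sin(x) + C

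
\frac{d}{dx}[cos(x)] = -sin(x)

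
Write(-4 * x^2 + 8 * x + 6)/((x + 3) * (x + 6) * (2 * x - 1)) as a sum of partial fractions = 36/(91*(2*x - 1)) - 62/(13*(x + 6)) + 18/(7*(x + 3))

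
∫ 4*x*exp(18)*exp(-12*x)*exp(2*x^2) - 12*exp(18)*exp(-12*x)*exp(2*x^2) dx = exp(2*(x - 3)^2) + C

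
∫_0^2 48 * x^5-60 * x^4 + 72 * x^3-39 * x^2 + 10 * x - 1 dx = 330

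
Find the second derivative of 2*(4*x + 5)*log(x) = (8*x - 10)/x^2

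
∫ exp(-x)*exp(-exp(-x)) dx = exp(-exp(-x)) + C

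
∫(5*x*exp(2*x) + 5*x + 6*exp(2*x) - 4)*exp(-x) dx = 2*(5*x + 1)*sinh(x) + C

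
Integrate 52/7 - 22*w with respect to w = -11*w^2 + 52*w/7 + C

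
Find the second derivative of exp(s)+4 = exp(s)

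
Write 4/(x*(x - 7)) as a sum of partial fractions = 4/(7*(x - 7)) - 4/(7*x)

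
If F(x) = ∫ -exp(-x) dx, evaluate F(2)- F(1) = -exp(-1) + exp(-2)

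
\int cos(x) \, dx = sin(x) + C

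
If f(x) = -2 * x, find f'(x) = -2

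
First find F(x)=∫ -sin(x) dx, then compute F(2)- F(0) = -1 + cos(2)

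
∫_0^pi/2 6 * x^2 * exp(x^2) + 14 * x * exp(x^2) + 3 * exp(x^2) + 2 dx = -7 + pi + (3*pi/2 + 7)*exp(pi^2/4)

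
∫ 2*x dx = x^2 + C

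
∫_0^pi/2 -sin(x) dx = -1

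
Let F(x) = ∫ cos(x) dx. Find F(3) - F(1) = -sin(1) + sin(3)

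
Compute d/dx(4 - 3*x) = -3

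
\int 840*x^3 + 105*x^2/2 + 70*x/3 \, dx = 210*x^4 + 35*x^3/2 + 35*x^2/3 + C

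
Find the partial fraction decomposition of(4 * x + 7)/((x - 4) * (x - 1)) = -11/(3*(x - 1)) + 23/(3*(x - 4))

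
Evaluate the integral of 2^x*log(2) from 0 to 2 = 3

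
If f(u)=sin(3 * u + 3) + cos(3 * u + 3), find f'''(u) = -27*sqrt(2)*cos(3*u + pi/4 + 3)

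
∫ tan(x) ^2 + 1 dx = tan(x) + C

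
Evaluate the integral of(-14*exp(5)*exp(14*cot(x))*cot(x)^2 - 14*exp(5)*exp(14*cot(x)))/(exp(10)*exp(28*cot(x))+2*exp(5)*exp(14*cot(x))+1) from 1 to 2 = -exp(5 + 14*cot(1))/(1 + exp(5 + 14*cot(1))) + exp(5)/(exp(5) + exp(-14/tan(2)))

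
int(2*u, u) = u^2 + C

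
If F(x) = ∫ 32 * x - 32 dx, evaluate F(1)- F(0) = -16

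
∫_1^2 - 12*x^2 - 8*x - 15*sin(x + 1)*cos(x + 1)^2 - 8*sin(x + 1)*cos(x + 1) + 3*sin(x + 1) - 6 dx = -46 + 5*cos(9)/4 + 3*cos(3)/4 - 3*cos(2)/4 + 3*cos(6)/4 - 2*cos(4)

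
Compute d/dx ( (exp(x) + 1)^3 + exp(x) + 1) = 3*exp(3*x) + 6*exp(2*x) + 4*exp(x)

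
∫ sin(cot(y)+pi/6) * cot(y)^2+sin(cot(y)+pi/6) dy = cos(cot(y) + pi/6) + C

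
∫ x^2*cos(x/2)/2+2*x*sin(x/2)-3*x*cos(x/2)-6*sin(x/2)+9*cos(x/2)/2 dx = (x - 3)^2*sin(x/2) + C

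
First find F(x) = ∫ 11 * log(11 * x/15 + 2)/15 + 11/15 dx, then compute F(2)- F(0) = -2*log(2) + 52*log(52/15)/15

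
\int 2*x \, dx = x^2 + C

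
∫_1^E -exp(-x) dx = -exp(-1) + exp(-E)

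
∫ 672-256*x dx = -128*x^2 + 672*x + C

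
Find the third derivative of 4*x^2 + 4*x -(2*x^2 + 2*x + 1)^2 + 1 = -96*x - 48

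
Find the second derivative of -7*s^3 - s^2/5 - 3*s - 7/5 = -42*s - 2/5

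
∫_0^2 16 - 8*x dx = 16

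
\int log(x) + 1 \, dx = x*log(x) + C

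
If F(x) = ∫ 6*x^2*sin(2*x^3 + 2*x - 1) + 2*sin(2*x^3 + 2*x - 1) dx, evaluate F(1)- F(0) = cos(1) - cos(3)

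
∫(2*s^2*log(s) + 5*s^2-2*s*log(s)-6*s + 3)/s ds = ((s - 1)^2 + 2)*(log(s) + 2) + C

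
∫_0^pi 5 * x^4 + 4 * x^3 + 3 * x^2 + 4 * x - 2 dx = (2*pi + pi^3)*(-1 + pi + pi^2)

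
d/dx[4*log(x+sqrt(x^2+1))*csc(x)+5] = 4*(-x^2*log(x + sqrt(x^2 + 1))*cos(x)/sin(x) - x*sqrt(x^2 + 1)*log(x + sqrt(x^2 + 1))*cos(x)/sin(x) + x + sqrt(x^2 + 1) - log(x + sqrt(x^2 + 1))*cos(x)/sin(x))/((x^2 + x*sqrt(x^2 + 1) + 1)*sin(x))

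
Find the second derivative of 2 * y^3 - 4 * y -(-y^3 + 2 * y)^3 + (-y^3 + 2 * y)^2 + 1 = 72*y^7 - 252*y^5 + 30*y^4 + 240*y^3 - 48*y^2 - 36*y + 8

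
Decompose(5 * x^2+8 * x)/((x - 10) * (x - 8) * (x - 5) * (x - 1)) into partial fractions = -13/(252*(x - 1)) + 11/(4*(x - 5)) - 64/(7*(x - 8)) + 58/(9*(x - 10))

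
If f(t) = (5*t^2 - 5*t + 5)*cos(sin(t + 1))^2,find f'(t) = -10*t^2*sin(sin(t + 1))*cos(t + 1)*cos(sin(t + 1)) + 10*t*sin(sin(t + 1))*cos(t + 1)*cos(sin(t + 1)) + 10*t*cos(sin(t + 1))^2 - 10*sin(sin(t + 1))*cos(t + 1)*cos(sin(t + 1)) - 5*cos(sin(t + 1))^2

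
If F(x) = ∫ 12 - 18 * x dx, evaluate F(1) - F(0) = 3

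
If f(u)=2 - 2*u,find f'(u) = -2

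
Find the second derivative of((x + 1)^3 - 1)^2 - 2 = 30*x^4 + 120*x^3 + 180*x^2 + 108*x + 18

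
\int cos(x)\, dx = sin(x) + C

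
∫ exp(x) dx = exp(x) + C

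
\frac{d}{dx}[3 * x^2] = 6*x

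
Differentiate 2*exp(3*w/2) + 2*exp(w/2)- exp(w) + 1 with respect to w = 3*exp(3*w/2) + exp(w/2) - exp(w)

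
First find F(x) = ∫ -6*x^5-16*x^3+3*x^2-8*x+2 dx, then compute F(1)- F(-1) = 6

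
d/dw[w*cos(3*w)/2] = -3*w*sin(3*w)/2 + cos(3*w)/2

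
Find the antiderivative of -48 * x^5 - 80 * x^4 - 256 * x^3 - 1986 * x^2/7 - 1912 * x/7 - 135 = -8*x^6 - 16*x^5 - 64*x^4 - 662*x^3/7 - 956*x^2/7 - 135*x + C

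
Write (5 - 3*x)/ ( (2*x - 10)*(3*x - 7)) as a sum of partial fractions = 3/(8*(3*x - 7)) - 5/(8*(x - 5))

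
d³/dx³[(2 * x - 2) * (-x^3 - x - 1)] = 12 - 48*x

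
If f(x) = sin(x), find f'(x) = cos(x)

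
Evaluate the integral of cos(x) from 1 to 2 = -sin(1) + sin(2)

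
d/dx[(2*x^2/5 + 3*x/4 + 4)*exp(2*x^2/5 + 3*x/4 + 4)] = 8*x^3*exp(2*x^2/5 + 3*x/4 + 4)/25 + 9*x^2*exp(2*x^2/5 + 3*x/4 + 4)/10 + 73*x*exp(2*x^2/5 + 3*x/4 + 4)/16 + 15*exp(2*x^2/5 + 3*x/4 + 4)/4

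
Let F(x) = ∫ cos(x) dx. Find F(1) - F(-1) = 2*sin(1)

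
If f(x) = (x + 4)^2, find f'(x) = 2*x + 8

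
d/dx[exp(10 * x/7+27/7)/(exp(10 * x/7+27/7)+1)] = 10*exp(10*x/7 + 27/7)/(7*exp(54/7)*exp(20*x/7) + 14*exp(27/7)*exp(10*x/7) + 7)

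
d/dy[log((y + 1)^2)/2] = 1/(y + 1)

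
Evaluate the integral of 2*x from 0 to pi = pi^2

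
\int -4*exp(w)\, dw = -4*exp(w) + C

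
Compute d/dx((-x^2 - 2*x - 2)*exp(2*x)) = -2*x^2*exp(2*x) - 6*x*exp(2*x) - 6*exp(2*x)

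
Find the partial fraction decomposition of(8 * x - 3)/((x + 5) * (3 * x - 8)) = 55/(23*(3*x - 8)) + 43/(23*(x + 5))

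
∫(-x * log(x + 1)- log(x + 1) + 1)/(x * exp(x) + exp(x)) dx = exp(-x)*log(x + 1) + C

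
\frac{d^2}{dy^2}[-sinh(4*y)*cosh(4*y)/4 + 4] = -16*sinh(4*y)*cosh(4*y)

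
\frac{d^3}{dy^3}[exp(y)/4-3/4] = exp(y)/4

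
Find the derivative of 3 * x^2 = 6*x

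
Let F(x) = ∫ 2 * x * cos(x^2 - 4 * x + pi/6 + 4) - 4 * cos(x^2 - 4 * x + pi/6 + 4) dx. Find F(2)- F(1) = 1/2 - sin(pi/6 + 1)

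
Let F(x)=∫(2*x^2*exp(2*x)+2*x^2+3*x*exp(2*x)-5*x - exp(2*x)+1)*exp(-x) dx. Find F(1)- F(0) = E - exp(-1)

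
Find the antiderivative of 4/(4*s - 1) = log(4*s - 1) + C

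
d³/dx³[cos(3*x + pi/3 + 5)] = 27*sin(3*x + pi/3 + 5)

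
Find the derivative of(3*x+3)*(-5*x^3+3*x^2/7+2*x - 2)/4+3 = -15*x^3 - 72*x^2/7 + 51*x/14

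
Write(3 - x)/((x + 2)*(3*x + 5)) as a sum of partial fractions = 14/(3*x + 5) - 5/(x + 2)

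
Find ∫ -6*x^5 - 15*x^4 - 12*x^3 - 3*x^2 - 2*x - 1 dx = -x^6 - 3*x^5 - 3*x^4 - x^3 - x^2 - x + C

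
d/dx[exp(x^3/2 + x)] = 3*x^2*exp(x^3/2 + x)/2 + exp(x^3/2 + x)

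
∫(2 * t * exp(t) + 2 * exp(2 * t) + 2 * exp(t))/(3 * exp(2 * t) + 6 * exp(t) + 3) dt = 2*(t*exp(t) - 6*exp(t) - 6)/(3*(exp(t) + 1)) + C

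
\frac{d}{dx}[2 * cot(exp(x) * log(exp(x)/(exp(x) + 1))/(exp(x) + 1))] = 2*(-x + log(exp(x) + 1) - 1)*exp(x)/((exp(2*x) + 2*exp(x) + 1)*sin((x - log(exp(x) + 1))*exp(x)/(exp(x) + 1))^2)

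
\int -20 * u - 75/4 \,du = -10*u^2 - 75*u/4 + C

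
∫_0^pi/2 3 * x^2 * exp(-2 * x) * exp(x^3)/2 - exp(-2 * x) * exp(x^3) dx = -1/2 + exp(-pi + pi^3/8)/2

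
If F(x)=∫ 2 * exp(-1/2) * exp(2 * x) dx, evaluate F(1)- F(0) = -exp(-1/2) + exp(3/2)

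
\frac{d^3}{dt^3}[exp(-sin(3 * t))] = 27*(sin(3*t) - 3)*exp(-sin(3*t))*sin(3*t)*cos(3*t)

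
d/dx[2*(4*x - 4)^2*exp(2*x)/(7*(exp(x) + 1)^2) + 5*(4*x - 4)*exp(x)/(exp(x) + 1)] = (64*x^2*exp(2*x) + 64*x*exp(3*x) + 76*x*exp(2*x) + 140*x*exp(x) + 76*exp(3*x) + 140*exp(2*x))/(7*exp(3*x) + 21*exp(2*x) + 21*exp(x) + 7)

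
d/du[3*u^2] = 6*u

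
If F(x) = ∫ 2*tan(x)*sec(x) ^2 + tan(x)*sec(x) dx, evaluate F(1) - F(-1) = 0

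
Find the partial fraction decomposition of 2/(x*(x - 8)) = 1/(4*(x - 8)) - 1/(4*x)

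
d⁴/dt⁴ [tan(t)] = 24*tan(t)^5 + 40*tan(t)^3 + 16*tan(t)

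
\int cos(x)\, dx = sin(x) + C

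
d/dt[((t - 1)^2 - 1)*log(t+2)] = (2*t^2*log(t + 2) + t^2 + 2*t*log(t + 2) - 2*t - 4*log(t + 2))/(t + 2)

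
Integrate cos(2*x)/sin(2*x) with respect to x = log(sin(2*x))/2 + C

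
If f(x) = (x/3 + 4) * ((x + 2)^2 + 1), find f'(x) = x^2 + 32*x/3 + 53/3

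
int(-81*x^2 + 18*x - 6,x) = -27*x^3 + 9*x^2 - 6*x + C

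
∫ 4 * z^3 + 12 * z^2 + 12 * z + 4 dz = z^4 + 4*z^3 + 6*z^2 + 4*z + C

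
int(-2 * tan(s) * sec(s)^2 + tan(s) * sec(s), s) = (1 - sec(s))*sec(s) + C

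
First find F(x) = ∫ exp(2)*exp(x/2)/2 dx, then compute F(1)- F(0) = -exp(2) + exp(5/2)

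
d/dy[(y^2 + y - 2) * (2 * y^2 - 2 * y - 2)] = 8*y^3 - 16*y + 2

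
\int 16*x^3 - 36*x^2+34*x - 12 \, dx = 4*x^4 - 12*x^3 + 17*x^2 - 12*x + C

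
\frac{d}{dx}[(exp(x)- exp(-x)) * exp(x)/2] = exp(2*x)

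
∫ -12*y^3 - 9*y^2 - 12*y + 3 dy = -3*y^4 - 3*y^3 - 6*y^2 + 3*y + C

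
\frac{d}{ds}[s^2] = 2*s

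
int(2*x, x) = x^2 + C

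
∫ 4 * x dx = 2*x^2 + C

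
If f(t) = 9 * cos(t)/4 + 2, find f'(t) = -9*sin(t)/4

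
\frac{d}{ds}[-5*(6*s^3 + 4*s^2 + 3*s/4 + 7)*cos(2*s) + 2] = 60*s^3*sin(2*s) + 40*s^2*sin(2*s) - 90*s^2*cos(2*s) + 15*s*sin(2*s)/2 - 40*s*cos(2*s) + 70*sin(2*s) - 15*cos(2*s)/4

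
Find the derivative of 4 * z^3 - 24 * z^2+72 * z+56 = 12*z^2 - 48*z + 72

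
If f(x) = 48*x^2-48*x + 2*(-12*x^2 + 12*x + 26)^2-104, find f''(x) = 3456*x^2 - 3456*x - 1824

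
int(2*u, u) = u^2 + C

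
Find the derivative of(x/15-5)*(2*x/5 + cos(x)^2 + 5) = -x*sin(2*x)/15 + 4*x/75 + 5*sin(2*x) + cos(x)^2/15 - 5/3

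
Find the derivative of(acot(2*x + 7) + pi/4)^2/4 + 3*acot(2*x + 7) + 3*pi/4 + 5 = (-4*acot(2*x + 7) - 24 - pi)/(16*x^2 + 112*x + 200)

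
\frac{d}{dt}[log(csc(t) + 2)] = -cot(t)*csc(t)/(csc(t) + 2)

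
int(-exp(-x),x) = exp(-x) + C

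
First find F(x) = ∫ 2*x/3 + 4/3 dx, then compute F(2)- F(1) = 7/3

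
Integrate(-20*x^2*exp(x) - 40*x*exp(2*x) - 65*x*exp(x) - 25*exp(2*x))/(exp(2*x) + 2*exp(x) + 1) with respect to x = (-20*x^2 - 25*x + 25)*exp(x)/(exp(x) + 1) + C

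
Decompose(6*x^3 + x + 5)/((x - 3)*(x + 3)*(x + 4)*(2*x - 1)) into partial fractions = -10/(63*(2*x - 1)) + 383/(63*(x + 4)) - 80/(21*(x + 3)) + 17/(21*(x - 3))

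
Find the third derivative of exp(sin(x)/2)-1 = (-6*sin(x) + cos(x)^2 - 4)*exp(sin(x)/2)*cos(x)/8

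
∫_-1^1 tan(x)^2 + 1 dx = 2*tan(1)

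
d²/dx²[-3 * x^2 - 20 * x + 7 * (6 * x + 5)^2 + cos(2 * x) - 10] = 498 - 4*cos(2*x)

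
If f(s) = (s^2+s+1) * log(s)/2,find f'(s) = (2*s^2*log(s) + s^2 + s*log(s) + s + 1)/(2*s)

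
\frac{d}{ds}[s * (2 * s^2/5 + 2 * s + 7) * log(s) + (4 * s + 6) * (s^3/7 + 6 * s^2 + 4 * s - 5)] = 16*s^3/7 + 6*s^2*log(s)/5 + 2624*s^2/35 + 4*s*log(s) + 106*s + 7*log(s) + 11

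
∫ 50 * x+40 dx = 25*x^2 + 40*x + C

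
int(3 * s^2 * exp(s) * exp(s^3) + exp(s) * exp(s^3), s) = exp(s*(s^2 + 1)) + C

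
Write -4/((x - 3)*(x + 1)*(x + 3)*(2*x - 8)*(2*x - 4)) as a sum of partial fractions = -1/(420*(x + 3)) + 1/(120*(x + 1)) - 1/(30*(x - 2)) + 1/(24*(x - 3)) - 1/(70*(x - 4))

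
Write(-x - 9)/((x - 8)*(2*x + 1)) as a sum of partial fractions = 1/(2*x + 1) - 1/(x - 8)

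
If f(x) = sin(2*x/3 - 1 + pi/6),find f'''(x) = -8*cos(2*x/3 - 1 + pi/6)/27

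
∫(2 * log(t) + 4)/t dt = (log(t) + 2)^2 + C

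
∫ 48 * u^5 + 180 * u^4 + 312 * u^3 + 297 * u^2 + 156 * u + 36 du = 8*u^6 + 36*u^5 + 78*u^4 + 99*u^3 + 78*u^2 + 36*u + C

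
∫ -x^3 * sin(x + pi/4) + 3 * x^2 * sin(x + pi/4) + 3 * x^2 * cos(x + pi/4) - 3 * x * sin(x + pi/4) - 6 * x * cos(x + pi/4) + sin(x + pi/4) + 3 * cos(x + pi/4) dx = (x - 1)^3*cos(x + pi/4) + C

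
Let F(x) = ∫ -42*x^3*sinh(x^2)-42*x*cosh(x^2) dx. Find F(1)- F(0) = -21*cosh(1)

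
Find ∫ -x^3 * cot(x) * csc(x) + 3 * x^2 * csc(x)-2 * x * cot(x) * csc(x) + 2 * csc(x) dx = x*(x^2 + 2)*csc(x) + C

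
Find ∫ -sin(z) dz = cos(z) + C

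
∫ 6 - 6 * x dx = -3*x^2 + 6*x + C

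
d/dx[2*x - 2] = 2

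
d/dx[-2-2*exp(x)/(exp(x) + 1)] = -2*exp(x)/(exp(2*x) + 2*exp(x) + 1)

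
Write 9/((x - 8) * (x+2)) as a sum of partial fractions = -9/(10*(x + 2)) + 9/(10*(x - 8))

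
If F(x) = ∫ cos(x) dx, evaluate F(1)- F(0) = sin(1)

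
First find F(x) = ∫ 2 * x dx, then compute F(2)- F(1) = 3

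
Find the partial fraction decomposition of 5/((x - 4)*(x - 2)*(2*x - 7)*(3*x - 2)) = -27/(136*(3*x - 2)) - 40/(51*(2*x - 7)) + 5/(24*(x - 2)) + 1/(4*(x - 4))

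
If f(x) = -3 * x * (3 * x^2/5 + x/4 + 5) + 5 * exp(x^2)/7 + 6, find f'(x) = -27*x^2/5 + 10*x*exp(x^2)/7 - 3*x/2 - 15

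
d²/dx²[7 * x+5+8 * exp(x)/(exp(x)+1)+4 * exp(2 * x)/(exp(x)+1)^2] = (-16*exp(3*x) + 16*exp(2*x) + 8*exp(x))/(exp(4*x) + 4*exp(3*x) + 6*exp(2*x) + 4*exp(x) + 1)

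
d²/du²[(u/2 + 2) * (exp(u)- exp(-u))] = (u*exp(2*u) - u + 6*exp(2*u) - 2)*exp(-u)/2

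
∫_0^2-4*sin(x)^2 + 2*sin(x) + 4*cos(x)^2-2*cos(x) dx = 2*sin(4) - 2*sqrt(2)*sin(pi/4 + 2) + 2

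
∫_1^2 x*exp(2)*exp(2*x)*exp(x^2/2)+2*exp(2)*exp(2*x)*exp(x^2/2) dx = -exp(9/2) + exp(8)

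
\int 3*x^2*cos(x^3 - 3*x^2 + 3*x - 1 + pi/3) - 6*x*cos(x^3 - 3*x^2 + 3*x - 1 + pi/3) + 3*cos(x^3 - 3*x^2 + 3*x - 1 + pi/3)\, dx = sin((x - 1)^3 + pi/3) + C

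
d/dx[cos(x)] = -sin(x)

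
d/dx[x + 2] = 1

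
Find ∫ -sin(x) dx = cos(x) + C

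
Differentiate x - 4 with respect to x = 1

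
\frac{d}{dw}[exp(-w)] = -exp(-w)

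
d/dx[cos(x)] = -sin(x)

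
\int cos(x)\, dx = sin(x) + C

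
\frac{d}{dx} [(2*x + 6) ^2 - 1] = 8*x + 24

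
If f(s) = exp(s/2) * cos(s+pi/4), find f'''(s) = sqrt(2)*(13*sin(s) - 9*cos(s))*exp(s/2)/16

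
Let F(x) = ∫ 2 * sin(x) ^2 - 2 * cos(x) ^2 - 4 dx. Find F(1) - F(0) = -4 - sin(2)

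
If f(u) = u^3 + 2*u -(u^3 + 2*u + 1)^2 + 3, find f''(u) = -30*u^4 - 48*u^2 - 6*u - 8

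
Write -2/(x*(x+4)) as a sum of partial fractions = 1/(2*(x + 4)) - 1/(2*x)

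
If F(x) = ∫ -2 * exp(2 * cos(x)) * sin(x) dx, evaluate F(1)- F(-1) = 0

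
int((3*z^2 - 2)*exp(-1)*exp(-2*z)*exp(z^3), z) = exp(z^3 - 2*z - 1) + C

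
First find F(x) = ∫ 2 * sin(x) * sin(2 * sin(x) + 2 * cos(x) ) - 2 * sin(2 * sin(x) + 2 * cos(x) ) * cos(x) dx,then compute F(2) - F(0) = -cos(2) + cos(2*cos(2) + 2*sin(2))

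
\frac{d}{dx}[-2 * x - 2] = -2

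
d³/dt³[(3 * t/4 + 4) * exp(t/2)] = 3*t*exp(t/2)/32 + 17*exp(t/2)/16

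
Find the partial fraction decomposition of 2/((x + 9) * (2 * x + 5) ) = 4/(13*(2*x + 5)) - 2/(13*(x + 9))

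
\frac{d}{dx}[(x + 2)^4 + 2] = 4*x^3 + 24*x^2 + 48*x + 32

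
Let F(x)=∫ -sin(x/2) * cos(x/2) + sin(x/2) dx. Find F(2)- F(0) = (-1 + cos(1))^2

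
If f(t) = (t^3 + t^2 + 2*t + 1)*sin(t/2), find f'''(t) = -t^3*cos(t/2)/8 - 9*t^2*sin(t/2)/4 - t^2*cos(t/2)/8 - 3*t*sin(t/2)/2 + 35*t*cos(t/2)/4 + 9*sin(t/2)/2 + 23*cos(t/2)/8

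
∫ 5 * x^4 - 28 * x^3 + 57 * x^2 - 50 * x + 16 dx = x^5 - 7*x^4 + 19*x^3 - 25*x^2 + 16*x + C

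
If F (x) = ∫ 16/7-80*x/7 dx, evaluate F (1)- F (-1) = 32/7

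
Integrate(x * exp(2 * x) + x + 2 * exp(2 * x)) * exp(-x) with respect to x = 2*(x + 1)*sinh(x) + C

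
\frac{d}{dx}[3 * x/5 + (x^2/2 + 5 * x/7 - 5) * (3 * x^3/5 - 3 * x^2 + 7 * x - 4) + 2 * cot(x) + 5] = 3*x^4/2 - 30*x^3/7 - 69*x^2/14 + 36*x - 2*cot(x)^2 - 1374/35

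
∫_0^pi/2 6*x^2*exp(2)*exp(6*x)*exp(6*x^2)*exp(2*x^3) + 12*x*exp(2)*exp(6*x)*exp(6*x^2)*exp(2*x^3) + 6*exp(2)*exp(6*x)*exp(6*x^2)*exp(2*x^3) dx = -exp(2) + exp(2*(1 + pi/2)^3)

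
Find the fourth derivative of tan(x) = 24*tan(x)^5 + 40*tan(x)^3 + 16*tan(x)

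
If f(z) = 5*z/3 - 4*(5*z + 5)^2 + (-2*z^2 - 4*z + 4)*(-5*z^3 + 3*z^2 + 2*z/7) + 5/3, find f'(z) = 50*z^4 + 56*z^3 - 684*z^2/7 - 1248*z/7 - 4141/21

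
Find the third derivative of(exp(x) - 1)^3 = 27*exp(3*x) - 24*exp(2*x) + 3*exp(x)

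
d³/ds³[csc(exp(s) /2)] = (exp(2*s)*cos(exp(s)/2)/sin(exp(s)/2) - 6*exp(2*s)*cos(exp(s)/2)/sin(exp(s)/2)^3 - 6*exp(s) + 12*exp(s)/sin(exp(s)/2)^2 - 4*cos(exp(s)/2)/sin(exp(s)/2))*exp(s)/(8*sin(exp(s)/2))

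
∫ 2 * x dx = x^2 + C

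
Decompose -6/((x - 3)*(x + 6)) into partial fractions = 2/(3*(x + 6)) - 2/(3*(x - 3))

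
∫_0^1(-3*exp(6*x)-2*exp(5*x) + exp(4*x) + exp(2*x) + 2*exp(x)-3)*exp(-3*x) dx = -(E - exp(-1))^3 - (E - exp(-1))^2 - 2*E + 2*exp(-1)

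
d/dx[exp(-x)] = -exp(-x)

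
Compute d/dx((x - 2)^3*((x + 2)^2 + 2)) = 5*x^4 - 8*x^3 - 18*x^2 + 8*x + 40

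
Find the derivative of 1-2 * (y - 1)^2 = 4 - 4*y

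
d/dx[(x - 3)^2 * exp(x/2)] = x^2*exp(x/2)/2 - x*exp(x/2) - 3*exp(x/2)/2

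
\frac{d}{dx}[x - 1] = 1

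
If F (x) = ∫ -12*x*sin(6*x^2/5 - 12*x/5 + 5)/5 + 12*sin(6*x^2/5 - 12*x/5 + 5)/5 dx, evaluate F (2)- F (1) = cos(5) - cos(19/5)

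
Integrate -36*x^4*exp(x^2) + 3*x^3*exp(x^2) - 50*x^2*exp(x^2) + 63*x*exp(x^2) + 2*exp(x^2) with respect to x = (-36*x^3 + 3*x^2 + 4*x + 60)*exp(x^2)/2 + C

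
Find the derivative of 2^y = 2^y*log(2)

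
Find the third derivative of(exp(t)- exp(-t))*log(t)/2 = (t^3*exp(2*t)*log(t) + t^3*log(t) + 3*t^2*exp(2*t) - 3*t^2 - 3*t*exp(2*t) - 3*t + 2*exp(2*t) - 2)*exp(-t)/(2*t^3)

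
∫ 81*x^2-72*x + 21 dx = 27*x^3 - 36*x^2 + 21*x + C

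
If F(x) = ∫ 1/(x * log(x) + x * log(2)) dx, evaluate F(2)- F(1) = -log(3) + log(6)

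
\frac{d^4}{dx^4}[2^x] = 2^x*log(2)^4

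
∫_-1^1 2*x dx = 0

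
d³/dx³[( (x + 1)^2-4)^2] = 24*x + 24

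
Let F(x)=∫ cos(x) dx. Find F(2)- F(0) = sin(2)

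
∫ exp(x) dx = exp(x) + C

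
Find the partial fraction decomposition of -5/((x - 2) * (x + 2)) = 5/(4*(x + 2)) - 5/(4*(x - 2))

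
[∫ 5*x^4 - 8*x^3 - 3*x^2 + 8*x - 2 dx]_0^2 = 4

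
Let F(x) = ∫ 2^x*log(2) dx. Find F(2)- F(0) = 3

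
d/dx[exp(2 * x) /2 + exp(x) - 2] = exp(2*x) + exp(x)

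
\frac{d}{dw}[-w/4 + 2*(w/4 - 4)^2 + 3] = w/4 - 17/4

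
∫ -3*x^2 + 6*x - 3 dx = -x^3 + 3*x^2 - 3*x + C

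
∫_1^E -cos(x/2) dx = -2*sin(E/2) + 2*sin(1/2)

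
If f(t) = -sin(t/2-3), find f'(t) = -cos(t/2 - 3)/2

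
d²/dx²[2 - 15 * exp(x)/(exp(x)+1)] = (15*exp(2*x) - 15*exp(x))/(exp(3*x) + 3*exp(2*x) + 3*exp(x) + 1)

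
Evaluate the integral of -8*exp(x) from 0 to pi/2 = 8 - 8*exp(pi/2)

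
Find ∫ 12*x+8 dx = 6*x^2 + 8*x + C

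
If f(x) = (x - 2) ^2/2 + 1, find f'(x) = x - 2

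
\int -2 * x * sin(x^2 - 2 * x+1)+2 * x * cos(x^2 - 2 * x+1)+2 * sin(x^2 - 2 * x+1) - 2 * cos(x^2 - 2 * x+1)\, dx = sin((x - 1)^2) + cos((x - 1)^2) + C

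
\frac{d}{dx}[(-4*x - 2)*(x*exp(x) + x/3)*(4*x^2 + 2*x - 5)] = -16*x^4*exp(x) - 80*x^3*exp(x) - 64*x^3/3 - 32*x^2*exp(x) - 16*x^2 + 42*x*exp(x) + 32*x/3 + 10*exp(x) + 10/3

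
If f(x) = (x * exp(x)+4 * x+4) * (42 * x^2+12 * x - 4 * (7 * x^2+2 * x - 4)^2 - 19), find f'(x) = -196*x^5*exp(x) - 1092*x^4*exp(x) - 3920*x^4 - 198*x^3*exp(x) - 4928*x^3 + 826*x^2*exp(x) + 1656*x^2 + 69*x*exp(x) + 2608*x - 83*exp(x) - 28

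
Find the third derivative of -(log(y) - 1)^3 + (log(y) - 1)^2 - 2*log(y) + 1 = (-6*log(y)^2 + 34*log(y) - 44)/y^3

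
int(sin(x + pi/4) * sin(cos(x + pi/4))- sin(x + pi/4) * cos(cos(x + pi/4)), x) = sin(cos(x + pi/4)) + cos(cos(x + pi/4)) + C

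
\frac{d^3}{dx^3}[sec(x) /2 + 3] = (-1/2 + 3/cos(x)^2)*sin(x)/cos(x)^2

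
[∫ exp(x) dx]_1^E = -E + exp(E)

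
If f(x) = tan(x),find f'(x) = cos(x)^(-2)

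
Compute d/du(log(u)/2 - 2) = 1/(2*u)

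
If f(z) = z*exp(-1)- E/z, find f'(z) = (z^2 + exp(2))*exp(-1)/z^2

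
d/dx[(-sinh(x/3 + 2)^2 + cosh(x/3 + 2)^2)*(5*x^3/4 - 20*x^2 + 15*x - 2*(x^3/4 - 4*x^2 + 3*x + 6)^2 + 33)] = -3*x^5/4 + 20*x^4 - 140*x^3 + 519*x^2/4 + 116*x - 57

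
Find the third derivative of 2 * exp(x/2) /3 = exp(x/2)/12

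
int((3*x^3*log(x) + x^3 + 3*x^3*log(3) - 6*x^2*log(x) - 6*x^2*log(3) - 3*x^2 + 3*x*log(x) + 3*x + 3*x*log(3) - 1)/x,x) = (x - 1)^3*log(3*x) + C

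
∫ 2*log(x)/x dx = log(x)^2 + C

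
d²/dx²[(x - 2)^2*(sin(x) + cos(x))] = -x^2*sin(x) - x^2*cos(x) + 8*x*cos(x) + 6*sin(x) - 10*cos(x)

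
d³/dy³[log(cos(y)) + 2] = -2*sin(y)/cos(y)^3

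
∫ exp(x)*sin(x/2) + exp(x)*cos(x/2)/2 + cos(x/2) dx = (exp(x) + 2)*sin(x/2) + C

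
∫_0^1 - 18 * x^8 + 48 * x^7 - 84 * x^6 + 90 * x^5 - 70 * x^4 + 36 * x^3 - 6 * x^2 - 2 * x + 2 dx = 1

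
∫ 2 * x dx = x^2 + C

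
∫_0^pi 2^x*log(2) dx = -1 + 2^pi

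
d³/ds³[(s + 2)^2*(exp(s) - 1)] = s^2*exp(s) + 10*s*exp(s) + 22*exp(s)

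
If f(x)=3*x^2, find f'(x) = 6*x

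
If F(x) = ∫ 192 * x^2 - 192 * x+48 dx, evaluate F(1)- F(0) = 16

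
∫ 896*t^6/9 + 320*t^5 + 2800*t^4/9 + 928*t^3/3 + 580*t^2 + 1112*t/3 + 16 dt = 128*t^7/9 + 160*t^6/3 + 560*t^5/9 + 232*t^4/3 + 580*t^3/3 + 556*t^2/3 + 16*t + C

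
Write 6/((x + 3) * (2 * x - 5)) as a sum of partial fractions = 12/(11*(2*x - 5)) - 6/(11*(x + 3))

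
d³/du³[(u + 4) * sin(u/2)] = -u*cos(u/2)/8 - 3*sin(u/2)/4 - cos(u/2)/2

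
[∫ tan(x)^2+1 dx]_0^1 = tan(1)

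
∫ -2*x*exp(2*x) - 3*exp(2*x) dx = (-x - 1)*exp(2*x) + C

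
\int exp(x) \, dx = exp(x) + C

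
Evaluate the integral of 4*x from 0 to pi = 2*pi^2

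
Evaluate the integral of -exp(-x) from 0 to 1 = -1 + exp(-1)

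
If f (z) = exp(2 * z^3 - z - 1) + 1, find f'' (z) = (36*z^4 - 12*z^2 + 12*z + 1)*exp(2*z^3 - z - 1)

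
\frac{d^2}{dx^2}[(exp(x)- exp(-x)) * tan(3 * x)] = (18*exp(2*x)*tan(3*x)^3 + 6*exp(2*x)*tan(3*x)^2 + 19*exp(2*x)*tan(3*x) + 6*exp(2*x) - 18*tan(3*x)^3 + 6*tan(3*x)^2 - 19*tan(3*x) + 6)*exp(-x)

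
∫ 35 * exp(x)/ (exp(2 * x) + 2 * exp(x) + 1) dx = (16*exp(x) - 19)/(exp(x) + 1) + C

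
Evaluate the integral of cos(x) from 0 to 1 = sin(1)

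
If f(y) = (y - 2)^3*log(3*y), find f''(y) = (6*y^3*log(y) + 5*y^3 + 6*y^3*log(3) - 12*y^2*log(y) - 18*y^2 - 12*y^2*log(3) + 12*y + 8)/y^2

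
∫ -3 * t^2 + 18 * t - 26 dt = -t^3 + 9*t^2 - 26*t + C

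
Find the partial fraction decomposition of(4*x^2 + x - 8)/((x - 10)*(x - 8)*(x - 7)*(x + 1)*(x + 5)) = 29/(3120*(x + 5)) + 5/(3168*(x + 1)) + 65/(96*(x - 7)) - 128/(117*(x - 8)) + 67/(165*(x - 10))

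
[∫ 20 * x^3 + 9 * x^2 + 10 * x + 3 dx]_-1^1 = 12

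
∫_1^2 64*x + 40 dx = 136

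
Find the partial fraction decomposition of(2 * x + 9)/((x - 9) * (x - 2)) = -13/(7*(x - 2)) + 27/(7*(x - 9))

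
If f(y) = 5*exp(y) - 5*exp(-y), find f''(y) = (5*exp(2*y) - 5)*exp(-y)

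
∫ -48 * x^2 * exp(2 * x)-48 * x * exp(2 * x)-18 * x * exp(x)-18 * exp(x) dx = 6*x*(-4*x*exp(x) - 3)*exp(x) + C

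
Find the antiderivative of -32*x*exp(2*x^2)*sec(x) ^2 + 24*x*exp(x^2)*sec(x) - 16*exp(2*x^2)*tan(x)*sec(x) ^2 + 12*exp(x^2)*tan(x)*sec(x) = 4*(-2*exp(x^2)*sec(x) + 3)*exp(x^2)*sec(x) + C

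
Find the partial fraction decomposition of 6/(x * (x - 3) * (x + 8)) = 3/(44*(x + 8)) + 2/(11*(x - 3)) - 1/(4*x)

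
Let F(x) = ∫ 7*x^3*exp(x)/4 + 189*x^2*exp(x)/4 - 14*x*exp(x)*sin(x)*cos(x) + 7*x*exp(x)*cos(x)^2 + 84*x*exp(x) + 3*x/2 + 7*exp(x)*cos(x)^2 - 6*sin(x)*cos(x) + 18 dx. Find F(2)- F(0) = -3 + (3 + 14*exp(2))*(cos(2)^2 + 13)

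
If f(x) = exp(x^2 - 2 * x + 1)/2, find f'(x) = x*exp(x^2 - 2*x + 1) - exp(x^2 - 2*x + 1)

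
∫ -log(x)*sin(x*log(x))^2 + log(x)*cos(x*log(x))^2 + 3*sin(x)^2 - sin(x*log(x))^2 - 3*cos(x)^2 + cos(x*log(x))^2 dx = -3*sin(2*x)/2 + sin(2*x*log(x))/2 + C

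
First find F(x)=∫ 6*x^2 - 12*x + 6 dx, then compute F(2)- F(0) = 4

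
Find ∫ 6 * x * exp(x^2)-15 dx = -15*x + 3*exp(x^2) + C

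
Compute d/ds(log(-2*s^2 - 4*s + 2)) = (2*s + 2)/(s^2 + 2*s - 1)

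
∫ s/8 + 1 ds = s^2/16 + s + C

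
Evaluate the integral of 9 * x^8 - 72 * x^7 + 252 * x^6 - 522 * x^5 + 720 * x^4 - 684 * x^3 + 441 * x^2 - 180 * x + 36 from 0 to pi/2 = (-1 + (-1 + pi/2)^3)^3 + 8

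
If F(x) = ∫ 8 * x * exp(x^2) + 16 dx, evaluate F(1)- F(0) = 4*E + 12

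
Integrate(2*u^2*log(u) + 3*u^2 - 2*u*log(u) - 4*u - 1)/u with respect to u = ((u - 1)^2 - 2)*(log(u) + 1) + C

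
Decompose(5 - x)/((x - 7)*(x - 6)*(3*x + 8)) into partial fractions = 69/(754*(3*x + 8)) + 1/(26*(x - 6)) - 2/(29*(x - 7))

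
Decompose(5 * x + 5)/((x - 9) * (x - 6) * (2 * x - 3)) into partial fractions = 10/(27*(2*x - 3)) - 35/(27*(x - 6)) + 10/(9*(x - 9))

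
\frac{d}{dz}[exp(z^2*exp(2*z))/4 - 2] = z^2*exp(z^2*exp(2*z) + 2*z)/2 + z*exp(z^2*exp(2*z) + 2*z)/2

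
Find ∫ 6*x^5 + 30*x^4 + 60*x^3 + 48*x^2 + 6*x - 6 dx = x^6 + 6*x^5 + 15*x^4 + 16*x^3 + 3*x^2 - 6*x + C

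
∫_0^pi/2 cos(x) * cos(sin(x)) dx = sin(1)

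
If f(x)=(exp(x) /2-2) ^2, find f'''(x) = 2*exp(2*x) - 2*exp(x)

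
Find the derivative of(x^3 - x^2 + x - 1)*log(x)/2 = (3*x^3*log(x) + x^3 - 2*x^2*log(x) - x^2 + x*log(x) + x - 1)/(2*x)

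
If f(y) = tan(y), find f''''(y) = 24*tan(y)^5 + 40*tan(y)^3 + 16*tan(y)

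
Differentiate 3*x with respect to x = 3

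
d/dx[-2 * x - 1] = -2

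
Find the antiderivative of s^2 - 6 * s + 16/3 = s^3/3 - 3*s^2 + 16*s/3 + C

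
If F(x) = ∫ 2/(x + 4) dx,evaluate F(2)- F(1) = -2*log(5) + 2*log(6)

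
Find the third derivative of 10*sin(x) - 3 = -10*cos(x)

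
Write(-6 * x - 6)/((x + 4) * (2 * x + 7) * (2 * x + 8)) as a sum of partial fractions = 30/(2*x + 7) - 15/(x + 4) - 9/(x + 4)^2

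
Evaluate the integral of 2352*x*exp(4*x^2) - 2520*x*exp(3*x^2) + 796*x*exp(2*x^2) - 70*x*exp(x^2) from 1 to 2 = -6*(-5*E + 7*exp(2))^2 - 35*exp(4) - 49*exp(2) + 35*E + 49*exp(8) + 6*(-5*exp(4) + 7*exp(8))^2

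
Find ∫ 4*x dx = 2*x^2 + C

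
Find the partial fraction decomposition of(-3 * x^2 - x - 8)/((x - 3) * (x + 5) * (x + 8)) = -64/(11*(x + 8)) + 13/(4*(x + 5)) - 19/(44*(x - 3))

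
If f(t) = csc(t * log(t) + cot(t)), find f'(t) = (-log(t) + tan(t)^(-2))*cos(t*log(t) + 1/tan(t))/sin(t*log(t) + 1/tan(t))^2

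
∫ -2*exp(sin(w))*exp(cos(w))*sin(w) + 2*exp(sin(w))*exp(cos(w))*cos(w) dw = 2*exp(sqrt(2)*sin(w + pi/4)) + C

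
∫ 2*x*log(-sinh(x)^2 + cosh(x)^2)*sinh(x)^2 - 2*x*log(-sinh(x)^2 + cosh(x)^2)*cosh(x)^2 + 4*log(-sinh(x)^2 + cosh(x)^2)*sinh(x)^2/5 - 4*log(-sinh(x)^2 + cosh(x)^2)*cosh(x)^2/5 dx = 0 + C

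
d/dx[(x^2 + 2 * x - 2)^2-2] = 4*x^3 + 12*x^2 - 8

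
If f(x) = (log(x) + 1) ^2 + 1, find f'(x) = (2*log(x) + 2)/x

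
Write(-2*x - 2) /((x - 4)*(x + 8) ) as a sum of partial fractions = -7/(6*(x + 8)) - 5/(6*(x - 4))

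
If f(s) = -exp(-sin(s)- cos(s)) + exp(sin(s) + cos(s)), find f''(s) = (-sqrt(2)*exp(2*sin(s) + 2*cos(s))*sin(s + pi/4) - exp(2*sin(s))*exp(2*cos(s))*sin(2*s) + exp(2*sin(s))*exp(2*cos(s)) + sin(2*s) - sqrt(2)*sin(s + pi/4) - 1)*exp(-sqrt(2)*sin(s + pi/4))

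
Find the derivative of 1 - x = -1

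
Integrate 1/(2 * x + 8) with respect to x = log(x/2 + 2)/2 + C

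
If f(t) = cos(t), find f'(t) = -sin(t)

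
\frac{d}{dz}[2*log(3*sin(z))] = 2/tan(z)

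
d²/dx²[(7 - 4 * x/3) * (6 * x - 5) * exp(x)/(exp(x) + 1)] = (24*x^2*exp(2*x) - 24*x^2*exp(x) - 242*x*exp(2*x) + 50*x*exp(x) - 48*exp(3*x) + 301*exp(2*x) + 139*exp(x))/(3*exp(3*x) + 9*exp(2*x) + 9*exp(x) + 3)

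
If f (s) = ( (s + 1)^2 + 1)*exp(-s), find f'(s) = -s^2*exp(-s)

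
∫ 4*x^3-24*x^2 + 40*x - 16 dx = x^4 - 8*x^3 + 20*x^2 - 16*x + C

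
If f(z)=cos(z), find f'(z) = -sin(z)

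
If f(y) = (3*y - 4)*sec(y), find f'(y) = 3*y*tan(y)*sec(y) - 4*tan(y)*sec(y) + 3*sec(y)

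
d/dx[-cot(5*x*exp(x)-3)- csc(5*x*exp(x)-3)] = 5*(x*cos(5*x*exp(x) - 3) + x + cos(5*x*exp(x) - 3) + 1)*exp(x)/sin(5*x*exp(x) - 3)^2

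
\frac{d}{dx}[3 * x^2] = 6*x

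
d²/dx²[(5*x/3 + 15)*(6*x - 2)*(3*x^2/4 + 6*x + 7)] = 90*x^2 + 750*x + 1135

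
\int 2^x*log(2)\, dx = 2^x + C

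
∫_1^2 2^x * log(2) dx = 2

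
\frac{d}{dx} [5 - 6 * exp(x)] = -6*exp(x)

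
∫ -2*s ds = -s^2 + C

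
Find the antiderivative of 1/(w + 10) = log(w/2 + 5) + C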